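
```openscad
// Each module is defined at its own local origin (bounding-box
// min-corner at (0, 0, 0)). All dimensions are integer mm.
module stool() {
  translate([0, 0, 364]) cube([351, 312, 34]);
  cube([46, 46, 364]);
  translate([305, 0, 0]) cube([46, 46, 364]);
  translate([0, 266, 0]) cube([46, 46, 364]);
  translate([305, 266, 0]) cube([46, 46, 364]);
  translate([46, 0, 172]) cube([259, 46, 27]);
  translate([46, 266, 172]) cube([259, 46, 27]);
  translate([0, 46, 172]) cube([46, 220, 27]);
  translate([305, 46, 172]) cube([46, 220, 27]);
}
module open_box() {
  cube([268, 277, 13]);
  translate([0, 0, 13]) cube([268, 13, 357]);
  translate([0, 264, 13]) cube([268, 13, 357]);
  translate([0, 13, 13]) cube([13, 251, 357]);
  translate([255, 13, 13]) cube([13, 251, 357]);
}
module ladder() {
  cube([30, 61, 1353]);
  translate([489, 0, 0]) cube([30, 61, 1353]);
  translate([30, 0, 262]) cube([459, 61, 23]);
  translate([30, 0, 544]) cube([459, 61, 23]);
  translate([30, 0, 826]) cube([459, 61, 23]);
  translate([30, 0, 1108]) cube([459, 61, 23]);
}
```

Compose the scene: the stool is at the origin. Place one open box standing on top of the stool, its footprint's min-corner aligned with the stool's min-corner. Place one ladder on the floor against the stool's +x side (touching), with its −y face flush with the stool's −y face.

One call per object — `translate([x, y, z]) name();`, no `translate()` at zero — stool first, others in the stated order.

stool();
translate([0, 0, 398]) open_box();
translate([351, 0, 0]) ladder();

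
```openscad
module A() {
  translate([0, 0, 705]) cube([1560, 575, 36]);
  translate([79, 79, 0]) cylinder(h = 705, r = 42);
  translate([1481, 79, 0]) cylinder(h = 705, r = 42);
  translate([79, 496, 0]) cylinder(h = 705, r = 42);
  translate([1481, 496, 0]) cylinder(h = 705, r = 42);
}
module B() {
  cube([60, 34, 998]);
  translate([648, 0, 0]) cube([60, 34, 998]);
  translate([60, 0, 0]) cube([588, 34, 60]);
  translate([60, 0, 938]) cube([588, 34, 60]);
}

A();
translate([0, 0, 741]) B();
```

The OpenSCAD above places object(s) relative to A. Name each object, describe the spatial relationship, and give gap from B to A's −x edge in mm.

A is a table. B is a picture frame. The picture frame is on top of the table. The gap from the picture frame to the table's −x edge is 0 mm.

The picture frame's min-x is at 0; the table's min-x is 0; gap = 0 mm.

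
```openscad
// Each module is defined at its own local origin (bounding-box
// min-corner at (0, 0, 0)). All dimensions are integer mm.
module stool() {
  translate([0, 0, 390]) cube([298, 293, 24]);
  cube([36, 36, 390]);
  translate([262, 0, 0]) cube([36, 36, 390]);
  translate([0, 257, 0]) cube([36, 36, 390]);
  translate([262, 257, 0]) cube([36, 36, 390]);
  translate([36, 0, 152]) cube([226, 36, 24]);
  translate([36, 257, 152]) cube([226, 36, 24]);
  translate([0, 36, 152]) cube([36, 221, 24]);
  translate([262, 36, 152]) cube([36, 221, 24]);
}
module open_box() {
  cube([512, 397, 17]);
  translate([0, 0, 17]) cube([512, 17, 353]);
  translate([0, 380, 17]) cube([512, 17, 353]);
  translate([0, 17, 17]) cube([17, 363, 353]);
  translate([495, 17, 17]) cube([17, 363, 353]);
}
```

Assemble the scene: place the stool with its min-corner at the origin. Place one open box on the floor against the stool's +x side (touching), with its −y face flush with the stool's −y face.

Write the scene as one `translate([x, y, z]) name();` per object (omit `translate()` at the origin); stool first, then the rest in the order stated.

stool();
translate([298, 0, 0]) open_box();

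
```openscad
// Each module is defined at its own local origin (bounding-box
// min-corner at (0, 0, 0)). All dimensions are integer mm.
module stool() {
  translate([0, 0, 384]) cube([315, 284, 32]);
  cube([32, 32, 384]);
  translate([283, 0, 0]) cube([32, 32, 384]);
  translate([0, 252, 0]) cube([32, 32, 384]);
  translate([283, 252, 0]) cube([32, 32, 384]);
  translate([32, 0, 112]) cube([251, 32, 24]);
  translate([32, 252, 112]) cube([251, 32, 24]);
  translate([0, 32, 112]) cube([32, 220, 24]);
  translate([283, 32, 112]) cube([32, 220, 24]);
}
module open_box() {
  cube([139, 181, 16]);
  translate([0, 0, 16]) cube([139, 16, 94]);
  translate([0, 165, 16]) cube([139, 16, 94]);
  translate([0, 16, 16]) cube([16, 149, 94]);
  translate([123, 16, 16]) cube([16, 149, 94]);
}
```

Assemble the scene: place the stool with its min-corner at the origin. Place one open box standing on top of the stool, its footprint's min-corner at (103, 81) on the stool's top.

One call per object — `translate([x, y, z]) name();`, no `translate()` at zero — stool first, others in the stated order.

stool();
translate([103, 81, 416]) open_box();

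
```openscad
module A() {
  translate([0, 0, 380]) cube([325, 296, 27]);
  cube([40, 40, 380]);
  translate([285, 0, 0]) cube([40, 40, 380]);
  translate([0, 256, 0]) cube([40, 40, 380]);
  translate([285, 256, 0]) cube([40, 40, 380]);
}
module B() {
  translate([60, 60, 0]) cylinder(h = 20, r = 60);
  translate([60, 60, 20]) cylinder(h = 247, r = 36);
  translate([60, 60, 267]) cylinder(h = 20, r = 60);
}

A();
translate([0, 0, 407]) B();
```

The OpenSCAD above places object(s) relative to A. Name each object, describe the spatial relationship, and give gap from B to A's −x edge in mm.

A is a stool. B is a spool. The spool is on top of the stool. The gap from the spool to the stool's −x edge is 0 mm.

The spool's min-x is at 0; the stool's min-x is 0; gap = 0 mm.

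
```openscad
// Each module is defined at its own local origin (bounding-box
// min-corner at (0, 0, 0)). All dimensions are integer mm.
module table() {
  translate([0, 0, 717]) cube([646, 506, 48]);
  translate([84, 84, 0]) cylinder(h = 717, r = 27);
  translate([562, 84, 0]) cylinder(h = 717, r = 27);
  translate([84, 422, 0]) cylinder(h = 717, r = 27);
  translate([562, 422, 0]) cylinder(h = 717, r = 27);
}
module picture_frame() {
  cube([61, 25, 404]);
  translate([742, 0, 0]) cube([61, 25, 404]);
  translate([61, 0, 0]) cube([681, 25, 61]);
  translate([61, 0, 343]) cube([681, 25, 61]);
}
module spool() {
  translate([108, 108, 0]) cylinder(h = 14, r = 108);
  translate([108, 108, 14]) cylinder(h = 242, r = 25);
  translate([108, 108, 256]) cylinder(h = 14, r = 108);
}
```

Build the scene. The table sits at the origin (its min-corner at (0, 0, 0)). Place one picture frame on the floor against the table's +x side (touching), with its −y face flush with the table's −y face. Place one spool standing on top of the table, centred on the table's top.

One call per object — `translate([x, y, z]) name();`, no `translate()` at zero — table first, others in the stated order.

table();
translate([646, 0, 0]) picture_frame();
translate([215, 145, 765]) spool();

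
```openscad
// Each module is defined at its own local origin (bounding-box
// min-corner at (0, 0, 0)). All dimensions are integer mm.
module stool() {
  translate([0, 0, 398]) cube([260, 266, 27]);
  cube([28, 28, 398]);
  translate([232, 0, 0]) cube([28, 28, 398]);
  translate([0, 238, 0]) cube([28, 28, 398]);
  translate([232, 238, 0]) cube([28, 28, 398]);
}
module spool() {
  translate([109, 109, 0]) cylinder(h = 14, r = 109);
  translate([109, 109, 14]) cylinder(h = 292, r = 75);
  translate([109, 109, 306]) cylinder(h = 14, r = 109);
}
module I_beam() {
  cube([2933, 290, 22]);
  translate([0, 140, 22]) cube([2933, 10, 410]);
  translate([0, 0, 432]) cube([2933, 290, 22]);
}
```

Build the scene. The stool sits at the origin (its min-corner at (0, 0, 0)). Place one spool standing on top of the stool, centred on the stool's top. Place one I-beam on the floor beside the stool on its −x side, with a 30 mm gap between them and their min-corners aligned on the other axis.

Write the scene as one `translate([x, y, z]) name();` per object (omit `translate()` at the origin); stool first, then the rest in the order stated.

stool();
translate([21, 24, 425]) spool();
translate([-2963, 0, 0]) I_beam();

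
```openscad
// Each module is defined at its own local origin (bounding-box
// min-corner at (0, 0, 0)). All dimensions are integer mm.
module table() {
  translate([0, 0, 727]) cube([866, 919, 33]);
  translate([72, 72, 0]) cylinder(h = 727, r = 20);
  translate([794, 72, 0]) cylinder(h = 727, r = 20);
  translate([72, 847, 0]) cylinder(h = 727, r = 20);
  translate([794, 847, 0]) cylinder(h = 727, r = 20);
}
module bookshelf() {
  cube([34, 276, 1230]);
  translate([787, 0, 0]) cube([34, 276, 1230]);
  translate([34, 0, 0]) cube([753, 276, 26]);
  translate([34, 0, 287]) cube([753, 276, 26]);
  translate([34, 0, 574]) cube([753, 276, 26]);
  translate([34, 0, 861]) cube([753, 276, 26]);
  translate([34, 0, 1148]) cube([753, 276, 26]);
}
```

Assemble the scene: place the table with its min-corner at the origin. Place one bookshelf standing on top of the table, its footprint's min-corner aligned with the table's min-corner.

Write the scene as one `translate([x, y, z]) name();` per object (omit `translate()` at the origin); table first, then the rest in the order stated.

table();
translate([0, 0, 760]) bookshelf();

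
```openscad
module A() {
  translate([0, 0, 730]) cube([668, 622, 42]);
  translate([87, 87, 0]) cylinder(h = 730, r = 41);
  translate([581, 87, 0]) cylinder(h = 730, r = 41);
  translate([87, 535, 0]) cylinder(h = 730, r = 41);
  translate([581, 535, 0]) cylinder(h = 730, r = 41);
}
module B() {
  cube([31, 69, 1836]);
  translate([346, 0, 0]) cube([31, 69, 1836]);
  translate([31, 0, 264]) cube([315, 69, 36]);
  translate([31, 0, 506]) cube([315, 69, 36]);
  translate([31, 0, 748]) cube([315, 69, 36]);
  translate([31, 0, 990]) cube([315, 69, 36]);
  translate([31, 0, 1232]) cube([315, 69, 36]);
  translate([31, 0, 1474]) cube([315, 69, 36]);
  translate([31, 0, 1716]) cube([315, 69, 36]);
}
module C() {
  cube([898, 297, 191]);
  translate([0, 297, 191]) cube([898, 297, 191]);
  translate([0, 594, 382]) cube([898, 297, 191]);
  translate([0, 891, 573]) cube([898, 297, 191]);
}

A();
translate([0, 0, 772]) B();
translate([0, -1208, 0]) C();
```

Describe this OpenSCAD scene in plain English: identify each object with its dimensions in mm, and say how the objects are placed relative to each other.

A is a table with a 668×622 mm rectangular top, 42 mm thick, top surface at z = 772 mm, supported by four round legs of 82 mm diameter, each leg's bounding box inset 46 mm from the nearest pair of top edges, running from the floor.

B is a wooden ladder with two side rails of 31×69 mm section and 1836 mm height, set 377 mm apart overall. Between them run 7 rectangular rungs (69 mm deep, 36 mm thick), front faces flush with the rails' −y face. The bottom of the first rung is 264 mm above the floor and each subsequent rung is 242 mm higher than the one below.

C is a straight staircase of 4 solid steps. Each step is 898 mm wide (x), 297 mm deep (y, the going) and 191 mm tall (the rise). The first step rests on the floor; each subsequent step sits one going further in +y and one rise higher in +z, directly behind and above the previous step with no overlap.

The ladder is on top of the table. The staircase is on the floor beside the table on its −y side.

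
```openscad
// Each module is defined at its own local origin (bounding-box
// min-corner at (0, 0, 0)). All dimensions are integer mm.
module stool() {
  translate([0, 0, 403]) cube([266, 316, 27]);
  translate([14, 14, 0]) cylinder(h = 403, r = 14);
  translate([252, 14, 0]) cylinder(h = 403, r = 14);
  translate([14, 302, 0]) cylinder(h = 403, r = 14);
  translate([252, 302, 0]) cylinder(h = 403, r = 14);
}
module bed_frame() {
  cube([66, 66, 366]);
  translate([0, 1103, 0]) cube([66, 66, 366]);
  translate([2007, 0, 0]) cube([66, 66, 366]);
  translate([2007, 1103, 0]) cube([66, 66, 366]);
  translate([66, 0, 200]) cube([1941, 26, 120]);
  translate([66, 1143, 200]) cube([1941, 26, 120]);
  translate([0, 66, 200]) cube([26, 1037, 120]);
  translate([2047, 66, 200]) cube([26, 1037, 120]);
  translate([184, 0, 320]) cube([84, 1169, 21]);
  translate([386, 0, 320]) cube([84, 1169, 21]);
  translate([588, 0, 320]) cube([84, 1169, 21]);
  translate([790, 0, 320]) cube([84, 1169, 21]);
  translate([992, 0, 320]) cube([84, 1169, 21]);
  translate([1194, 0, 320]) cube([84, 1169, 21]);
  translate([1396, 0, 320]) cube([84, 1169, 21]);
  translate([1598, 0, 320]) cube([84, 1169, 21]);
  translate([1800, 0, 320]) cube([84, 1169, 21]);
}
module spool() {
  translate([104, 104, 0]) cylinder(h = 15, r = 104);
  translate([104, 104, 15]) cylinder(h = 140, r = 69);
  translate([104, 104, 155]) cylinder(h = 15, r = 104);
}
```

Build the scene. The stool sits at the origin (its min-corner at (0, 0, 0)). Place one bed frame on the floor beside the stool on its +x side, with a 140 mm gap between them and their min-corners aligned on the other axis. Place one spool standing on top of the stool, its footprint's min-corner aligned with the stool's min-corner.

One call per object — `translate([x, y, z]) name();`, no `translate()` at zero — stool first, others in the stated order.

stool();
translate([406, 0, 0]) bed_frame();
translate([0, 0, 430]) spool();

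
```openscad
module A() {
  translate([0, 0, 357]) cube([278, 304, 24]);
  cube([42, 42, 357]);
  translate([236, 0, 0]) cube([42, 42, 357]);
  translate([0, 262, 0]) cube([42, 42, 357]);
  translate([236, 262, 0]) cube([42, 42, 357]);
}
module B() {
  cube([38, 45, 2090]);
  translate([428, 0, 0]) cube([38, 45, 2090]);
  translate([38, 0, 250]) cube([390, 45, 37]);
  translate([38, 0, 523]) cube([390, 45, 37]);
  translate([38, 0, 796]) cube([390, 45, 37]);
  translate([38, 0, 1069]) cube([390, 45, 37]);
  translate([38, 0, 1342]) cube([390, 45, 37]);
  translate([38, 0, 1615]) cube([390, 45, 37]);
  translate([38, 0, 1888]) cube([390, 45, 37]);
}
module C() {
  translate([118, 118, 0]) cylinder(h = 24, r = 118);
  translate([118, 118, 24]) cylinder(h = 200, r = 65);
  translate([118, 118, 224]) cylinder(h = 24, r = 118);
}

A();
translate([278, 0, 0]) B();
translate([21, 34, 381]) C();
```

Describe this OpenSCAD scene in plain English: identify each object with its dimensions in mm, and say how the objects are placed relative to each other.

A is a four-legged stool. The seat is a 278×304×24 mm slab whose top surface is at z = 381 mm; four square legs, each 42×42 mm in cross-section, run from the floor (z = 0) to the underside of the seat, each flush with a corner of the seat.

B is a straight ladder. Two 38×45 mm vertical rails, 2090 mm tall, stand 466 mm apart (outside-to-outside) with their front faces coplanar on the −y side. 7 rungs, each 45 mm deep and 37 mm tall, span between the inner faces of the rails, front faces flush with the rails. The lowest rung's underside is at z = 250 mm and rungs are spaced 273 mm apart (underside to underside).

C is a spool: two coaxial disc flanges of radius 118 mm and thickness 24 mm, joined by a core cylinder of radius 65 mm and height 200 mm. The lower flange rests on z = 0 and the three cylinders share a vertical axis.

The ladder is against the stool's +x side, with their −y faces flush. The spool is on top of the stool, centred.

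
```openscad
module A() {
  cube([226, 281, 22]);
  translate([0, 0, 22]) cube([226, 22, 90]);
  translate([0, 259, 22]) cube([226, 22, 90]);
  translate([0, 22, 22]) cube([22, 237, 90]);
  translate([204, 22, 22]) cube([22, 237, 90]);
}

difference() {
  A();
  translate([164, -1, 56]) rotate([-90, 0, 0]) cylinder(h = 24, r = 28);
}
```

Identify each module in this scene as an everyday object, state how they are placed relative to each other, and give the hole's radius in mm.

The subtracted cylinder has r = 28 mm.

A is an open box. The open box has a circular hole through its front wall. The hole's radius is 28 mm.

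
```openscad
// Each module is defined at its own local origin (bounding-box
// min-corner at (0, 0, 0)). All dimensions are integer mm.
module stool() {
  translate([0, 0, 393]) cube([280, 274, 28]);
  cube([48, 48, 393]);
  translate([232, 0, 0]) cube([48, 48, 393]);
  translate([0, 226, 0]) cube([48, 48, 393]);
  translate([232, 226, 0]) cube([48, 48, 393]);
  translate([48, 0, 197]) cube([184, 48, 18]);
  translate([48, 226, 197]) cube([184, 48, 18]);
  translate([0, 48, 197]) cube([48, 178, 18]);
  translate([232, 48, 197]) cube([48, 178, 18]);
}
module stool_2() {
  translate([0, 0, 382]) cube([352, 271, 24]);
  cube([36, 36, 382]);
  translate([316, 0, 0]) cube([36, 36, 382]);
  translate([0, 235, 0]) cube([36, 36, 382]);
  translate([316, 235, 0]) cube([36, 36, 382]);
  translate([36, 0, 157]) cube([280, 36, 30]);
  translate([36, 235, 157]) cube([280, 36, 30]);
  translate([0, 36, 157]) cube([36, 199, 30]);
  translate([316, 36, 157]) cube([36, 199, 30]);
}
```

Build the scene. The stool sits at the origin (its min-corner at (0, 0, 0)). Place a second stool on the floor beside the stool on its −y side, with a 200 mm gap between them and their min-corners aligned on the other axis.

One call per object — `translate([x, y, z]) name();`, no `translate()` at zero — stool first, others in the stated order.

stool();
translate([0, -471, 0]) stool_2();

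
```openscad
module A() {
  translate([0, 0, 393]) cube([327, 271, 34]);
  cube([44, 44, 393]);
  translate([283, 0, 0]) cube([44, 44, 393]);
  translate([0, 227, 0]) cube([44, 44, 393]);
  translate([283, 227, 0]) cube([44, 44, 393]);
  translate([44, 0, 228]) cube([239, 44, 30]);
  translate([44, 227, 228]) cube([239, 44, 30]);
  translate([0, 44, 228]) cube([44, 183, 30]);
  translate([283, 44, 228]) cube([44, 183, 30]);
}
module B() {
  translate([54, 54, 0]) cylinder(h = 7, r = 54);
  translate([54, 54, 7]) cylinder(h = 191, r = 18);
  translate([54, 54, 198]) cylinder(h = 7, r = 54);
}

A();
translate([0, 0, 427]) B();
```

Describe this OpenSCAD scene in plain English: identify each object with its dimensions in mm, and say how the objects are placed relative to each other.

A is a four-legged stool. The seat is a 327×271×34 mm slab whose top surface is at z = 427 mm; four square legs, each 44×44 mm in cross-section, run from the floor (z = 0) to the underside of the seat, each flush with a corner of the seat. Four stretchers, 44 mm wide and 30 mm tall, connect adjacent legs with their undersides at z = 228 mm, each running between the inner faces of the legs it joins and aligned with the legs' outer faces on the other axis.

B is a spool: two coaxial disc flanges of radius 54 mm and thickness 7 mm, joined by a core cylinder of radius 18 mm and height 191 mm. The lower flange rests on z = 0 and the three cylinders share a vertical axis.

The spool is on top of the stool.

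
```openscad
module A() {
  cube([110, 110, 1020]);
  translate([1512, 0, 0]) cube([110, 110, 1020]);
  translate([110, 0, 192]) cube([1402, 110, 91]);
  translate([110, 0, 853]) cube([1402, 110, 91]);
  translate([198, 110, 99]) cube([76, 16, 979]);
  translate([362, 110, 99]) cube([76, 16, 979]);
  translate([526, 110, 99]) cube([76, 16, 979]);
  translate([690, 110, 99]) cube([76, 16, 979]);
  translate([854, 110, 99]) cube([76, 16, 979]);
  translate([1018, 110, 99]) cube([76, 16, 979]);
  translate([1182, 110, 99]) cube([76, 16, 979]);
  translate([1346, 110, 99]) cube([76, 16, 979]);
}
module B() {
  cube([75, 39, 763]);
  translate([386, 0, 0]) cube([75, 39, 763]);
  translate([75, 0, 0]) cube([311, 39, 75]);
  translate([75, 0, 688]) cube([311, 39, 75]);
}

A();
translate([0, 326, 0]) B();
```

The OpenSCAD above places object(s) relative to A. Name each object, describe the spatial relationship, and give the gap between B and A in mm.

A is a fence section. B is a picture frame. The picture frame is on the floor beside the fence section on its +y side. The gap between the picture frame and the fence section is 200 mm.

The picture frame's nearest face is 200 mm from the fence section's +y face.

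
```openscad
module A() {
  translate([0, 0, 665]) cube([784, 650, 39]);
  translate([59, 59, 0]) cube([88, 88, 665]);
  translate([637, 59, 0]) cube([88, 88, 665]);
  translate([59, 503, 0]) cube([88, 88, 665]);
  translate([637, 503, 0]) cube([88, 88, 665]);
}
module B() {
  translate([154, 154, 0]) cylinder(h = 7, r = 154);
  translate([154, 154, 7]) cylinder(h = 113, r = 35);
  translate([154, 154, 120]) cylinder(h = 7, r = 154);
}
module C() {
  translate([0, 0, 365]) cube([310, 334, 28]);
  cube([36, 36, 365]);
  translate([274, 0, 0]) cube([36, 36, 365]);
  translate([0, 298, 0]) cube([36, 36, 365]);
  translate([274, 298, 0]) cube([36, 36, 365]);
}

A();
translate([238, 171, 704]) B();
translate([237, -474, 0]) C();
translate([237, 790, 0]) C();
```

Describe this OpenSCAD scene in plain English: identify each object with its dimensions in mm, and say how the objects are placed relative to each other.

A is a table with a 784×650 mm rectangular top, 39 mm thick, top surface at z = 704 mm, supported by four 88×88 mm square legs, each inset 59 mm from the nearest pair of top edges, running from the floor.

B is a spool: two coaxial disc flanges of radius 154 mm and thickness 7 mm, joined by a core cylinder of radius 35 mm and height 113 mm. The lower flange rests on z = 0 and the three cylinders share a vertical axis.

C is a simple wooden stool: a rectangular seat 310 mm (x) by 334 mm (y), 28 mm thick, top face at z = 393 mm, on four square legs, each 36×36 mm in cross-section. The legs rest on z = 0, each flush with a corner of the seat.

The spool is on top of the table, centred. Two stools sit around the table at the −y, +y sides.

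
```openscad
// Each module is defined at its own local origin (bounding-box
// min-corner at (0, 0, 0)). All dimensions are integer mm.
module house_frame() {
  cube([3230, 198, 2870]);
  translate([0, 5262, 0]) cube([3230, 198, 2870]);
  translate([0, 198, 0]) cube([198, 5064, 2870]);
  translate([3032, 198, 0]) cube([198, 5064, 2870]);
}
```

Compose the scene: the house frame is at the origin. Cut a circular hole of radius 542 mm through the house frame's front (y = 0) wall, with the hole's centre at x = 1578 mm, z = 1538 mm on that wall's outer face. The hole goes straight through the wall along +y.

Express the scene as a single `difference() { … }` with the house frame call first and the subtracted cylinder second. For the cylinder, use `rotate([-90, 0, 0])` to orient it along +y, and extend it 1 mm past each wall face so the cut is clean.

difference() {
  house_frame();
  translate([1578, -1, 1538]) rotate([-90, 0, 0]) cylinder(h = 200, r = 542);
}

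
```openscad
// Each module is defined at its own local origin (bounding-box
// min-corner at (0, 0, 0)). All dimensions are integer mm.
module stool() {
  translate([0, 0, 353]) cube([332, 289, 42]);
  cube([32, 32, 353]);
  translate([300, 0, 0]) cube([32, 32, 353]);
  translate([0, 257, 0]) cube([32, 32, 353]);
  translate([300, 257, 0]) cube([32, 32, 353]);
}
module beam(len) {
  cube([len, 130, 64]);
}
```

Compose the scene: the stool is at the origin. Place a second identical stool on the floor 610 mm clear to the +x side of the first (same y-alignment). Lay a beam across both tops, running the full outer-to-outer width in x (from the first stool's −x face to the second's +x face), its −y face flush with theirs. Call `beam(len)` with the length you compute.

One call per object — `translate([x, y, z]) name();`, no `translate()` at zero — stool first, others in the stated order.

stool();
translate([942, 0, 0]) stool();
translate([0, 0, 395]) beam(1274);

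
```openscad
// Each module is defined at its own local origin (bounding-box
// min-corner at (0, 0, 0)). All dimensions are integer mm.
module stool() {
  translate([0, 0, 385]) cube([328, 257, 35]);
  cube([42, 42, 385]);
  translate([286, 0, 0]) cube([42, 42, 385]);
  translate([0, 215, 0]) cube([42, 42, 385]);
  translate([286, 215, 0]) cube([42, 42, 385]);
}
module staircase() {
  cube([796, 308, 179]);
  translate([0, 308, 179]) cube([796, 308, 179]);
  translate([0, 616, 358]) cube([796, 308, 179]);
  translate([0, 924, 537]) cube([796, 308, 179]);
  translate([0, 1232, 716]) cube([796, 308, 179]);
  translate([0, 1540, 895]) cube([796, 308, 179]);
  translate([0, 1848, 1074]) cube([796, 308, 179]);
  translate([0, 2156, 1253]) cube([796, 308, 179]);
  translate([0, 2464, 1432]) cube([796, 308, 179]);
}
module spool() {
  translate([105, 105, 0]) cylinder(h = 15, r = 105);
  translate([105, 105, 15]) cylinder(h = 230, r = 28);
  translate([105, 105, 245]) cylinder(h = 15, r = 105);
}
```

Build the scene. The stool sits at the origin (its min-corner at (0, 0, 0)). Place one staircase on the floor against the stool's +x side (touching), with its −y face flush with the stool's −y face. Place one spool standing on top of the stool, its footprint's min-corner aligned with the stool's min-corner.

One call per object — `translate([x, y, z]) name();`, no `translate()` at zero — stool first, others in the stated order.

stool();
translate([328, 0, 0]) staircase();
translate([0, 0, 420]) spool();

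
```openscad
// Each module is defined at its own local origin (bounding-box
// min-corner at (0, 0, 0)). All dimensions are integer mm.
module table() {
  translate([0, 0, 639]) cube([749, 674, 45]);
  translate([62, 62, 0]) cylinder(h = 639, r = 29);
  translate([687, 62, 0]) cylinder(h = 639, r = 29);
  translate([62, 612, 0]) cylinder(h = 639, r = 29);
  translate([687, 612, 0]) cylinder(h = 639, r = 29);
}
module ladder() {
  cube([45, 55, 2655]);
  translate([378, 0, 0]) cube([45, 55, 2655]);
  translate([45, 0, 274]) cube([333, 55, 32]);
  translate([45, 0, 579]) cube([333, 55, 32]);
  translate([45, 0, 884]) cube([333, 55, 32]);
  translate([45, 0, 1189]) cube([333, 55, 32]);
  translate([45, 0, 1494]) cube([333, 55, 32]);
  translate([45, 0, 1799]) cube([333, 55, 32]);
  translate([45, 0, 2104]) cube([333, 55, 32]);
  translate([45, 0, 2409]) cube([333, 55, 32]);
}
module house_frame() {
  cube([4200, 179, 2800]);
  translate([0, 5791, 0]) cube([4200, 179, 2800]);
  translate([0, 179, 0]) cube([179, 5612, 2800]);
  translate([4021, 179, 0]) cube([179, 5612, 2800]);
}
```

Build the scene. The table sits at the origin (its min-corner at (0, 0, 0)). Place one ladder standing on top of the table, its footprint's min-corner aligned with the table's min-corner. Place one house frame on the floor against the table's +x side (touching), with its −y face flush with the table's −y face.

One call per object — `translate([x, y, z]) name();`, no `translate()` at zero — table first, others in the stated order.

table();
translate([0, 0, 684]) ladder();
translate([749, 0, 0]) house_frame();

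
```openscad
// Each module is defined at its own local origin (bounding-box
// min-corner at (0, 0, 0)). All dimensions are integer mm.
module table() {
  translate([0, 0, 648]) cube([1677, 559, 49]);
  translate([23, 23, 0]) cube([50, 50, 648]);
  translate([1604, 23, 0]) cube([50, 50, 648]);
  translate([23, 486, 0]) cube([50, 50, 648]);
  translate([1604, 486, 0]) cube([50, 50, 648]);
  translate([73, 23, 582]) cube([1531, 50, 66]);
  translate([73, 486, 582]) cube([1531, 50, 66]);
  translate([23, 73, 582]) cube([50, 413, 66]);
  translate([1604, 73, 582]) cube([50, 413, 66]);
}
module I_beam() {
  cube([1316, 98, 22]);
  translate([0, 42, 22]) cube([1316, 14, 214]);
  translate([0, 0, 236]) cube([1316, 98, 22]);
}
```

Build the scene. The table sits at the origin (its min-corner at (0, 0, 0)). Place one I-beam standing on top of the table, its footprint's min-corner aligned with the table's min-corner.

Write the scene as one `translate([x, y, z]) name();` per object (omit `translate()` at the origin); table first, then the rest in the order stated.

table();
translate([0, 0, 697]) I_beam();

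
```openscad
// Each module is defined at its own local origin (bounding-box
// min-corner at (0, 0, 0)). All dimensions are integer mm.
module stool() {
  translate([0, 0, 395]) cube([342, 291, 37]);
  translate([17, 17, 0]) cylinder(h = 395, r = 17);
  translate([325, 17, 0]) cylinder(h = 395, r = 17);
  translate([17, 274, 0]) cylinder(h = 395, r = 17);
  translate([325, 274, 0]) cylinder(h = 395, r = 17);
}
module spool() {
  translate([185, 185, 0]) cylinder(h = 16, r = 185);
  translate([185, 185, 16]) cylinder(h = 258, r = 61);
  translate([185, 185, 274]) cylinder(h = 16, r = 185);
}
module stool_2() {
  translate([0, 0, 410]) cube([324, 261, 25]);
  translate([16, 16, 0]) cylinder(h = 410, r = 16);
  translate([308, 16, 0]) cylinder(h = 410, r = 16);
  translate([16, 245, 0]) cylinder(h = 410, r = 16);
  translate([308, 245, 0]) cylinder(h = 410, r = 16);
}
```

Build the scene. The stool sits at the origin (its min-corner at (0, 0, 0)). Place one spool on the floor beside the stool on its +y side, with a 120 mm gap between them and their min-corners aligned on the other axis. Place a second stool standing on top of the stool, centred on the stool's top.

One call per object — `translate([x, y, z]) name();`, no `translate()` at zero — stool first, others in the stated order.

stool();
translate([0, 411, 0]) spool();
translate([9, 15, 432]) stool_2();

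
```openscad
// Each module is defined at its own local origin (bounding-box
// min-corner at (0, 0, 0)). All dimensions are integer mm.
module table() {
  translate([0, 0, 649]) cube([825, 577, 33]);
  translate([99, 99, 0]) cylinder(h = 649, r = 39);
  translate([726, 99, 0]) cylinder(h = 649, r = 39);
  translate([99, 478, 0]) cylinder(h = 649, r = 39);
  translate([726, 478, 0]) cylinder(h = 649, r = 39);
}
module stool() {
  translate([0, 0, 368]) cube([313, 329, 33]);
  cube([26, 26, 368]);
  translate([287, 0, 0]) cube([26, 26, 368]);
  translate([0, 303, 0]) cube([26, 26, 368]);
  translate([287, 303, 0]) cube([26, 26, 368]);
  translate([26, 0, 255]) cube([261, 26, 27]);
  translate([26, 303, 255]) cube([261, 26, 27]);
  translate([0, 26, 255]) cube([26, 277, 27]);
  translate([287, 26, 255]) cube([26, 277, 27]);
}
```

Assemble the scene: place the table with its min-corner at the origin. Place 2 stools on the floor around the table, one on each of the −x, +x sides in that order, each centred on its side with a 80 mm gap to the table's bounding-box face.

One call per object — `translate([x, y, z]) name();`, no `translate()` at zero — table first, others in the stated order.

table();
translate([-393, 124, 0]) stool();
translate([905, 124, 0]) stool();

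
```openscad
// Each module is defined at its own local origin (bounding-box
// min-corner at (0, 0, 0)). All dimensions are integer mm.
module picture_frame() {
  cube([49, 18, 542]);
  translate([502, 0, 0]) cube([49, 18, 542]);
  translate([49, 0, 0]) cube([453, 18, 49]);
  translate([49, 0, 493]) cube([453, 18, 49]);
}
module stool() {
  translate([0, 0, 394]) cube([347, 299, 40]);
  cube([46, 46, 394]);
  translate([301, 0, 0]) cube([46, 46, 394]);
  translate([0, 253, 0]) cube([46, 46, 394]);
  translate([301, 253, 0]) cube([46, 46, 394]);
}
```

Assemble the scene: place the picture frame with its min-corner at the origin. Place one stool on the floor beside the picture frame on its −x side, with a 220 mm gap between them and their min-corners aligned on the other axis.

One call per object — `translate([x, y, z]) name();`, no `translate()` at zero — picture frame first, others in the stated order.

picture_frame();
translate([-567, 0, 0]) stool();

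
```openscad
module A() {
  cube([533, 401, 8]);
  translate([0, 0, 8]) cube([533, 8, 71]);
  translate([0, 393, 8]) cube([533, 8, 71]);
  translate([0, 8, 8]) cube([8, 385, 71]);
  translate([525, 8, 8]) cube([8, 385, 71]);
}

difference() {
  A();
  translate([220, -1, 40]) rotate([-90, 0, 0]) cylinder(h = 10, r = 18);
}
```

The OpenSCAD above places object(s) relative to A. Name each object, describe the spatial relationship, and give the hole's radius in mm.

A is an open box. The open box has a circular hole through its front wall. The hole's radius is 18 mm.

The subtracted cylinder has r = 18 mm.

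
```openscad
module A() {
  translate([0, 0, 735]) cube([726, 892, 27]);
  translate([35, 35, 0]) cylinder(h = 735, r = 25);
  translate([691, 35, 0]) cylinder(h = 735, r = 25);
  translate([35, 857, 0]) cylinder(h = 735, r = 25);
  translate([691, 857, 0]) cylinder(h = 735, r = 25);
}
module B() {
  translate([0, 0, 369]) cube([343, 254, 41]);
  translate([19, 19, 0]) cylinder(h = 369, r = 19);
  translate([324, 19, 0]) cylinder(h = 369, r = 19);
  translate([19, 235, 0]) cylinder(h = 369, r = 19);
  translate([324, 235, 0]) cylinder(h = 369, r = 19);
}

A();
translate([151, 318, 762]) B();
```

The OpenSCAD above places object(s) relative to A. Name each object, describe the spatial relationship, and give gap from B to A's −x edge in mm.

A is a table. B is a stool. The stool is on top of the table. The gap from the stool to the table's −x edge is 151 mm.

The stool's min-x is at 151; the table's min-x is 0; gap = 151 mm.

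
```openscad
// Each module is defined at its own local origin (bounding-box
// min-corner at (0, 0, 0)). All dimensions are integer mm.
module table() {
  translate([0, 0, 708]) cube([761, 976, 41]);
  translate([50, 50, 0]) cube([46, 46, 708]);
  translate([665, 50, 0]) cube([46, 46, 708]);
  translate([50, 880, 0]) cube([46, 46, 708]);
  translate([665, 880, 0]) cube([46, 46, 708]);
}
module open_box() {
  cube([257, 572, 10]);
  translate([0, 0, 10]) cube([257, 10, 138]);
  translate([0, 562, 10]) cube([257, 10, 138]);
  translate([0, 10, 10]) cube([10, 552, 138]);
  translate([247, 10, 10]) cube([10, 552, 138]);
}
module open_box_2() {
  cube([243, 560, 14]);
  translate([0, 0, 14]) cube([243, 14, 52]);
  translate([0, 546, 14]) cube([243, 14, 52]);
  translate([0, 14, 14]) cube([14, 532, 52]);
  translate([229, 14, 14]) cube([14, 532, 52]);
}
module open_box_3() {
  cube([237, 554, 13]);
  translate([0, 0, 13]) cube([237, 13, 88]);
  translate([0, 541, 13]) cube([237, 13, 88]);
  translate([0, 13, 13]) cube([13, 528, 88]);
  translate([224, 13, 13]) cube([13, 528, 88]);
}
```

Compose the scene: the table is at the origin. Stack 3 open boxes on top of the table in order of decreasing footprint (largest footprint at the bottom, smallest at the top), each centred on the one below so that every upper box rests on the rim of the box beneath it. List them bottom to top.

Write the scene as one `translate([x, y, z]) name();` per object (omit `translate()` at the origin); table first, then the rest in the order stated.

table();
translate([252, 202, 749]) open_box();
translate([259, 208, 897]) open_box_2();
translate([262, 211, 963]) open_box_3();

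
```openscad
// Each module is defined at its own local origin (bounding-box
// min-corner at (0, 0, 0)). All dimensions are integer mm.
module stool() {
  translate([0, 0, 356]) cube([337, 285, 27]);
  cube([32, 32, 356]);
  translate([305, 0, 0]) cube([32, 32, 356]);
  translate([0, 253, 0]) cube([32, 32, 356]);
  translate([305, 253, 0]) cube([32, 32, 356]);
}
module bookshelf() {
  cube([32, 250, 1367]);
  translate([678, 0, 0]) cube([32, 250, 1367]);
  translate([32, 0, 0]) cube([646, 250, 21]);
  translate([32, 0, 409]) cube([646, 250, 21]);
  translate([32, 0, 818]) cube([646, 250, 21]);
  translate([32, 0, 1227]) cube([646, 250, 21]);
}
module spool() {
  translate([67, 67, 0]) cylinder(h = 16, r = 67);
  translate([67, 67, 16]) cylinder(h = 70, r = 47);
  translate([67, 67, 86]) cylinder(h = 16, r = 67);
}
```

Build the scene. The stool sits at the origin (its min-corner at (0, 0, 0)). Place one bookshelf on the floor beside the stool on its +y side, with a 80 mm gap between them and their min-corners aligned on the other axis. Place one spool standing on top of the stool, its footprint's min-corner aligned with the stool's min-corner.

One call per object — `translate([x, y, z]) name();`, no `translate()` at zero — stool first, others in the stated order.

stool();
translate([0, 365, 0]) bookshelf();
translate([0, 0, 383]) spool();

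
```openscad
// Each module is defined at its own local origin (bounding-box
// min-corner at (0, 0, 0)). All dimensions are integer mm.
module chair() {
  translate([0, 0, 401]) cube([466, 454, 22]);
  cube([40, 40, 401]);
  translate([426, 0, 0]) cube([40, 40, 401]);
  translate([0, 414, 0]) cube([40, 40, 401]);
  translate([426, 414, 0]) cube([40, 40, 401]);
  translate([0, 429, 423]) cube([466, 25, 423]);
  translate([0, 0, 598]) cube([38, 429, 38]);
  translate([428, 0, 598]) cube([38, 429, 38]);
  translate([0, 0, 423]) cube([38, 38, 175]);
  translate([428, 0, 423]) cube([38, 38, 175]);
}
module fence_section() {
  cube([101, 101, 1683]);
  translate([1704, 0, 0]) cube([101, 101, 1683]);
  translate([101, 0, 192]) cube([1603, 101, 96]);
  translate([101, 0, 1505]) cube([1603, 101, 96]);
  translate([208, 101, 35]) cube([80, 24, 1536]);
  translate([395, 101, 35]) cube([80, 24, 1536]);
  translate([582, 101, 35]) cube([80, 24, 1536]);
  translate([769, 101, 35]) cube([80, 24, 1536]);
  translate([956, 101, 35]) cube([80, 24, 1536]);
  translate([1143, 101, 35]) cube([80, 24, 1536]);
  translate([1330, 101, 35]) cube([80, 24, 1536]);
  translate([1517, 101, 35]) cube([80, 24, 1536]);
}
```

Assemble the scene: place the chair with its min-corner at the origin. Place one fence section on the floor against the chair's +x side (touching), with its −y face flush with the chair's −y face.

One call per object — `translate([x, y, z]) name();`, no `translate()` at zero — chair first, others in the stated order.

chair();
translate([466, 0, 0]) fence_section();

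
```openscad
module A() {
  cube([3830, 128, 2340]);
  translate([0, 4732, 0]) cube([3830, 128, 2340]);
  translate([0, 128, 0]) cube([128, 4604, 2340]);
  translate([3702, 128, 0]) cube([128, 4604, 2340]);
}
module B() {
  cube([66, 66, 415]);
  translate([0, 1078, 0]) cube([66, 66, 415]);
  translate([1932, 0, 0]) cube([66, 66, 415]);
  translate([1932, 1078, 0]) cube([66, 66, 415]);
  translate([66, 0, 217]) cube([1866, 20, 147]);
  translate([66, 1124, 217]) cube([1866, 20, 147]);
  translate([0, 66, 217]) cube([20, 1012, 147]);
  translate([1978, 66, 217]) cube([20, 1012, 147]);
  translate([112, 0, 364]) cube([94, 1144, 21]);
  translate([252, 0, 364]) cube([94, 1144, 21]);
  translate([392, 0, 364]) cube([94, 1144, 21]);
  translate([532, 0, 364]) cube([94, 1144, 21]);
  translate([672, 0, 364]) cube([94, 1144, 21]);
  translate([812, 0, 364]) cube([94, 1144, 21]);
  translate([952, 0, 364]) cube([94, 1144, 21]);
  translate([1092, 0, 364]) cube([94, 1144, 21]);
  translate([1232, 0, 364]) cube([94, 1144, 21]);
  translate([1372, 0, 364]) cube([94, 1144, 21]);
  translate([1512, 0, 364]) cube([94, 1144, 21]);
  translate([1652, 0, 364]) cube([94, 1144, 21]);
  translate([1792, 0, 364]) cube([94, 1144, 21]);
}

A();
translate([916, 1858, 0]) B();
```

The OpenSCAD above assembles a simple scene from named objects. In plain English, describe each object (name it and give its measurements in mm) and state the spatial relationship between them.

A is a box-shaped house frame (walls only): outside footprint 3830×4860 mm, wall height 2340 mm, wall thickness 128 mm. The two y-facing walls run the full x-width; the two x-facing walls fit between the inner faces of the y-facing walls.

B is a bed frame 1998 mm long (x) by 1144 mm wide (y). Four 66×66 mm corner posts, 415 mm tall, at the corners of the footprint. Four rails of 20 mm thickness and 147 mm height run between adjacent posts with their undersides at z = 217 mm, their outer faces flush with the outside of the frame (the two x-running rails run between the posts' inner faces; the two y-running rails run between the posts' inner faces). 13 slats, each 94 mm wide (x) and 21 mm thick, lie across the top of the two x-running rails, running the full 1144 mm width of the frame in y; the slats are evenly spaced along x between the inner faces of the end posts with equal gaps (rounded down to the nearest mm) at the −x end and between each pair — any rounding remainder accumulates at the +x end.

The bed frame sits inside the house frame, centred.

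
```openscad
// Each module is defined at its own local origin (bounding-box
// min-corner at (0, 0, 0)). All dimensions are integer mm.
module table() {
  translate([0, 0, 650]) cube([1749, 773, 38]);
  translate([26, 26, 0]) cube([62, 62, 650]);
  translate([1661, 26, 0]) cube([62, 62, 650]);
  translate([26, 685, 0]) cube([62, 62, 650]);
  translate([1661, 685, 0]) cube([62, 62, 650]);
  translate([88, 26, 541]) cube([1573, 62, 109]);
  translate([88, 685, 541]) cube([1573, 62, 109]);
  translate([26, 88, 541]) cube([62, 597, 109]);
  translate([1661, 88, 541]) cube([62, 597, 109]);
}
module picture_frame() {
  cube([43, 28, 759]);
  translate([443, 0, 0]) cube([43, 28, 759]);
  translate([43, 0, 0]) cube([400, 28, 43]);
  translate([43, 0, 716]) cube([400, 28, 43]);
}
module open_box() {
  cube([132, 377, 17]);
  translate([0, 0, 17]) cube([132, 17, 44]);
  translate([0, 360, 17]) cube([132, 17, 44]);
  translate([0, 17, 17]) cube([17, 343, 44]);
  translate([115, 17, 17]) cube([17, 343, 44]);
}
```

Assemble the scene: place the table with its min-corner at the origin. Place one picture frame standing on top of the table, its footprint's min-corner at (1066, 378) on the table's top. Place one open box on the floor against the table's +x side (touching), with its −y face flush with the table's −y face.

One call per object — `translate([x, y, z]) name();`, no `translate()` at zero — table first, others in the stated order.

table();
translate([1066, 378, 688]) picture_frame();
translate([1749, 0, 0]) open_box();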